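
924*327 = 302148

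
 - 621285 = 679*(- 915)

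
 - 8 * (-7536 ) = 60288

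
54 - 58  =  -4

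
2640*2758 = 7281120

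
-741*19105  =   - 14156805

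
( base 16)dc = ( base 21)aa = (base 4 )3130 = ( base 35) 6a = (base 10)220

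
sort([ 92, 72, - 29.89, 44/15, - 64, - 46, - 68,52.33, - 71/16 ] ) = [ - 68,-64, - 46, - 29.89,- 71/16,  44/15 , 52.33,72, 92]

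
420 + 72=492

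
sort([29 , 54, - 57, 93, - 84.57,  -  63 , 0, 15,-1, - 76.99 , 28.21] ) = [ - 84.57,  -  76.99, - 63 , - 57, - 1, 0, 15, 28.21,29,54, 93]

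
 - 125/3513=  - 1  +  3388/3513 =- 0.04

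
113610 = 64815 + 48795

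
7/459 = 7/459 = 0.02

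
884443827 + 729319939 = 1613763766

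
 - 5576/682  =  - 2788/341 = -8.18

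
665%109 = 11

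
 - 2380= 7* (-340)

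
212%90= 32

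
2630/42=62+13/21 = 62.62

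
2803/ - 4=  -  2803/4 = - 700.75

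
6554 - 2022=4532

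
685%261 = 163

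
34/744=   17/372 = 0.05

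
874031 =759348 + 114683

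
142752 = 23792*6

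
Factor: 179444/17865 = 452/45 = 2^2*3^( - 2) *5^(  -  1)*113^1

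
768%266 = 236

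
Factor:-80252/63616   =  -20063/15904 = -2^( - 5)*7^(  -  1)*71^ (  -  1) * 20063^1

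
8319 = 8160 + 159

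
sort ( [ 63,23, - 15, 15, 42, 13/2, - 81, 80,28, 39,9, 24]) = [ - 81,- 15,13/2,9, 15, 23, 24, 28,  39,  42, 63 , 80] 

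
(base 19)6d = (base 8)177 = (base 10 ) 127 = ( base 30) 47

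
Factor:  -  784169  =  -59^1*13291^1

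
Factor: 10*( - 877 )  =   - 8770 = -2^1*5^1*877^1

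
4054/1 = 4054 = 4054.00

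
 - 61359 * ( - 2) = 122718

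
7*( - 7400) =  - 51800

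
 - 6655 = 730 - 7385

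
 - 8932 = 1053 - 9985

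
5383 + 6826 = 12209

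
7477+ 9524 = 17001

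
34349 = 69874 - 35525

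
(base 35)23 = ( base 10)73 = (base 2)1001001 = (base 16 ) 49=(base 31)2B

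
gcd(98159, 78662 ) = 1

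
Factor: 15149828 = 2^2*41^1*92377^1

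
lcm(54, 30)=270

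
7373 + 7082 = 14455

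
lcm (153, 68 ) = 612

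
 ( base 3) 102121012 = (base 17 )1c47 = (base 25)dd6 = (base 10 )8456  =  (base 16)2108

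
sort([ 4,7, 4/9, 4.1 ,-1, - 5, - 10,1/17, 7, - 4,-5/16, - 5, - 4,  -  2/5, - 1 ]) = [ - 10, - 5,  -  5, - 4,-4, -1,-1, - 2/5,  -  5/16,  1/17,  4/9, 4, 4.1,7, 7 ] 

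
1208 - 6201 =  - 4993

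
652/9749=652/9749 = 0.07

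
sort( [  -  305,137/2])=[ - 305, 137/2] 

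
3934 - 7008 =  - 3074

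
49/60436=49/60436 = 0.00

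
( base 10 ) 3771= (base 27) 54I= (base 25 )60L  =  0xebb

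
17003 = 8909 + 8094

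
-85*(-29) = 2465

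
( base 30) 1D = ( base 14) 31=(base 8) 53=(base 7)61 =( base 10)43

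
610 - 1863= - 1253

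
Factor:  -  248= - 2^3*31^1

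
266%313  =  266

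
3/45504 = 1/15168=0.00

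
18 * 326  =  5868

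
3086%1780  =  1306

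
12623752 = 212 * 59546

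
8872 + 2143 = 11015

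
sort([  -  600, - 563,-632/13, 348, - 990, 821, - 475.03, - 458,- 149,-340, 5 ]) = [ - 990,-600,- 563, -475.03, - 458, - 340,-149, - 632/13,5,348, 821] 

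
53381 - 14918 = 38463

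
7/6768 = 7/6768 = 0.00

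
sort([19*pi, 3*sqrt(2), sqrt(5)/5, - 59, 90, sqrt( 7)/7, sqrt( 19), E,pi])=[-59, sqrt(7)/7, sqrt( 5 )/5, E,pi, 3*sqrt( 2 ),sqrt( 19 ), 19*pi,90 ]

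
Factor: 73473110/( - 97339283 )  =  -2^1*5^1* 29^( - 1)*467^1  *1559^(  -  1) * 2153^( -1 )*15733^1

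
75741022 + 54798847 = 130539869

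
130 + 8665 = 8795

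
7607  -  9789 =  - 2182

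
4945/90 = 54  +  17/18 = 54.94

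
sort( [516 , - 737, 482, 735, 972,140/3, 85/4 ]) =[ - 737,85/4,140/3,482,516,735, 972]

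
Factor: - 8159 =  - 41^1 * 199^1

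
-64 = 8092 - 8156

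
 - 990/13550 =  - 1 + 1256/1355 = - 0.07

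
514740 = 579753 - 65013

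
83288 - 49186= 34102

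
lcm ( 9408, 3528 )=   28224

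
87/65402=87/65402= 0.00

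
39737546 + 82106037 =121843583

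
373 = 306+67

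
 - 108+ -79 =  - 187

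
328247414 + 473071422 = 801318836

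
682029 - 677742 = 4287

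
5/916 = 5/916 = 0.01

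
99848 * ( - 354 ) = -35346192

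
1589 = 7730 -6141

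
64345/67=960 + 25/67  =  960.37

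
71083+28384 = 99467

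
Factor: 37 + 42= 79^1 = 79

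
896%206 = 72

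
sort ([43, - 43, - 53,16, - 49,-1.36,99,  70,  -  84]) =[ - 84, - 53, - 49, - 43, -1.36,16 , 43, 70,99 ]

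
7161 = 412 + 6749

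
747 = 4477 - 3730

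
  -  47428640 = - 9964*4760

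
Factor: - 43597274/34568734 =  - 7^1*113^ ( - 1)*152959^( - 1)*3114091^1 = - 21798637/17284367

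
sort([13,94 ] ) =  [ 13, 94 ] 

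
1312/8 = 164 = 164.00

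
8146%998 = 162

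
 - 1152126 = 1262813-2414939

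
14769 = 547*27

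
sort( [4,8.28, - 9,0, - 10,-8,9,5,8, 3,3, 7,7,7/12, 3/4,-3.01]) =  [-10, - 9, - 8,-3.01,0,7/12,3/4,  3, 3, 4, 5, 7,7, 8,8.28,9 ]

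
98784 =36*2744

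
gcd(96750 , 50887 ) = 1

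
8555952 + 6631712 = 15187664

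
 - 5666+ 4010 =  - 1656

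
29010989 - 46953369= -17942380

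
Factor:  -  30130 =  - 2^1*5^1*23^1*131^1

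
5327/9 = 5327/9  =  591.89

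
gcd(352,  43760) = 16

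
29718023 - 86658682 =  - 56940659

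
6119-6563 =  - 444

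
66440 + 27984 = 94424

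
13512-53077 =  - 39565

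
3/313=3/313=0.01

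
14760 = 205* 72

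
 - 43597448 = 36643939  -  80241387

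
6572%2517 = 1538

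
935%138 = 107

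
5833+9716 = 15549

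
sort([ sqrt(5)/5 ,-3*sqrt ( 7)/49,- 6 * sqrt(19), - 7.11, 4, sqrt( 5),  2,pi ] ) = [ - 6*sqrt(19), - 7.11, - 3* sqrt(7 )/49, sqrt(5 ) /5,  2,sqrt( 5), pi,4 ]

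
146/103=1 + 43/103 = 1.42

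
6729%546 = 177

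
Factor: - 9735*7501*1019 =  - 74409657465 = -3^1*5^1*11^1*  13^1*59^1*577^1*1019^1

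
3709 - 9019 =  - 5310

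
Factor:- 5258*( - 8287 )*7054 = 307364266484  =  2^2*11^1*239^1 * 3527^1*8287^1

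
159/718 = 159/718 = 0.22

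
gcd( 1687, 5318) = 1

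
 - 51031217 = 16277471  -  67308688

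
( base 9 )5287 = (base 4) 330232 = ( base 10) 3886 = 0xf2e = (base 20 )9e6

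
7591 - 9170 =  - 1579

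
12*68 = 816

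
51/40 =51/40=1.27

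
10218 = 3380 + 6838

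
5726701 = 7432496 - 1705795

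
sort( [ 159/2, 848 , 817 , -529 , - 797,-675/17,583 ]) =[ - 797, - 529, - 675/17,159/2,583 , 817,  848]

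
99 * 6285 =622215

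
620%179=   83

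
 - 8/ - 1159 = 8/1159=0.01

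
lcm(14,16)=112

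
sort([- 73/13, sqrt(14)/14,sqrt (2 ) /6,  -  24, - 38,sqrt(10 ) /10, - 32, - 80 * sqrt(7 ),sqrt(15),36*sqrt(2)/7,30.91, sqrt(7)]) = [ - 80*sqrt(7), - 38, - 32, - 24, - 73/13,sqrt(2 ) /6, sqrt ( 14)/14, sqrt(10 ) /10,sqrt( 7), sqrt(15 ), 36 * sqrt(2 ) /7,30.91]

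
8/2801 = 8/2801= 0.00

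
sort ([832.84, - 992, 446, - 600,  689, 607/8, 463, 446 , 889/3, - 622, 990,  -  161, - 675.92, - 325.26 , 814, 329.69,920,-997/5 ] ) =[  -  992, - 675.92, - 622, - 600, - 325.26, - 997/5,-161 , 607/8, 889/3,  329.69, 446,446, 463,689, 814, 832.84,920, 990] 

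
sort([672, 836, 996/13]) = [996/13, 672,  836 ]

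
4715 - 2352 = 2363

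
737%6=5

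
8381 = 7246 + 1135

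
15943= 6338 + 9605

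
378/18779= 378/18779 = 0.02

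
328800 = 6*54800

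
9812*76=745712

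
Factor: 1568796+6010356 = 7579152 =2^4 * 3^2*7^1*73^1*103^1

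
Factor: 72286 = 2^1 * 47^1*769^1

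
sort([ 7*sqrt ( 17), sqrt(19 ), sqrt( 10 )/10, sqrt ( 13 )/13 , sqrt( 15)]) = [ sqrt( 13 )/13,sqrt( 10)/10, sqrt ( 15), sqrt(19),7 * sqrt(17 )]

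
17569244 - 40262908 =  - 22693664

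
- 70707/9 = - 23569/3 = - 7856.33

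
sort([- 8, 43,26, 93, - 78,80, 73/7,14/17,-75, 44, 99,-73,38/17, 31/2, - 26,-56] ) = [  -  78 , - 75, - 73, - 56, - 26, - 8, 14/17,38/17, 73/7, 31/2, 26, 43, 44,80, 93,99]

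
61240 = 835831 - 774591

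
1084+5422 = 6506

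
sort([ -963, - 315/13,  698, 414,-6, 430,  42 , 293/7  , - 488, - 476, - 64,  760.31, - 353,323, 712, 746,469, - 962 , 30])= [-963 , - 962, - 488, - 476, - 353, - 64,-315/13, - 6, 30 , 293/7,42, 323,414, 430, 469, 698, 712,746, 760.31] 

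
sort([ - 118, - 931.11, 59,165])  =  [ - 931.11, -118,  59,165 ] 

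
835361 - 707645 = 127716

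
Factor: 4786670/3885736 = 2393335/1942868 = 2^( - 2 )*5^1*7^1*19^1*59^1*61^1 * 485717^( - 1)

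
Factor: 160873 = 19^1 * 8467^1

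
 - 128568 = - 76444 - 52124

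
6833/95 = 71+88/95 = 71.93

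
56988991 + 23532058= 80521049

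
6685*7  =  46795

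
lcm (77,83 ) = 6391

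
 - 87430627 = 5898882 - 93329509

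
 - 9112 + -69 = - 9181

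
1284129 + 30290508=31574637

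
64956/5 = 12991 + 1/5=12991.20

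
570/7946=285/3973 =0.07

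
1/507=1/507   =  0.00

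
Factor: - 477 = - 3^2*53^1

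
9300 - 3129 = 6171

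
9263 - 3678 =5585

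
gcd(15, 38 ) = 1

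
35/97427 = 35/97427= 0.00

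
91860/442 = 45930/221 = 207.83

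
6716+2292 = 9008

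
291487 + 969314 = 1260801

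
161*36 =5796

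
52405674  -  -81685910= 134091584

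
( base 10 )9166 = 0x23ce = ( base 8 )21716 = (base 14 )34AA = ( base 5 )243131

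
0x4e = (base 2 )1001110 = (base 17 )4A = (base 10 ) 78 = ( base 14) 58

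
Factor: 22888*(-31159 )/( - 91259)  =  2^3*7^(  -  1)*2861^1*13037^( - 1)*31159^1 = 713167192/91259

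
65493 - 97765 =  - 32272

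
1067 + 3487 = 4554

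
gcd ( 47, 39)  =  1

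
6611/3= 2203 + 2/3=2203.67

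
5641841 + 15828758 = 21470599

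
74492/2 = 37246 = 37246.00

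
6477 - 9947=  - 3470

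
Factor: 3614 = 2^1 * 13^1*139^1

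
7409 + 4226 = 11635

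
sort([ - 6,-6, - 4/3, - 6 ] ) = [ - 6 , - 6, -6, -4/3]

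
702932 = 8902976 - 8200044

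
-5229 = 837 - 6066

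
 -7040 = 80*( - 88 )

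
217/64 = 217/64= 3.39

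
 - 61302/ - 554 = 30651/277 = 110.65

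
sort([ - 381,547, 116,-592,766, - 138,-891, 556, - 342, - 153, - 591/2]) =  [ - 891, - 592, - 381, - 342, -591/2, - 153, - 138, 116,547, 556, 766]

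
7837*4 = 31348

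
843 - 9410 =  - 8567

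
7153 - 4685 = 2468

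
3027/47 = 64 + 19/47 = 64.40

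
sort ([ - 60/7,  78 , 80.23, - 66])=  [ - 66, - 60/7  ,  78,80.23]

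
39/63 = 13/21 = 0.62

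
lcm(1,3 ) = 3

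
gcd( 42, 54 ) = 6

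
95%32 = 31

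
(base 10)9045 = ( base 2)10001101010101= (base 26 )d9n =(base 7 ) 35241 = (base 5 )242140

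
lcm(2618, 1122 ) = 7854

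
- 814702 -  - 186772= -627930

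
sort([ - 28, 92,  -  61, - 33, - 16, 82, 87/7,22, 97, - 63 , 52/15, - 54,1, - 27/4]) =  [  -  63, - 61, - 54, - 33, - 28,  -  16,-27/4, 1,52/15, 87/7,22 , 82 , 92,97]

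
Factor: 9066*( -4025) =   -  36490650=-2^1*3^1*5^2 * 7^1 * 23^1*1511^1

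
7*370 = 2590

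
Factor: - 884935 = -5^1*17^1 * 29^1*359^1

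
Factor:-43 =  - 43^1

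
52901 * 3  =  158703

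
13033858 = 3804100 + 9229758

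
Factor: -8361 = - 3^2*929^1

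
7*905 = 6335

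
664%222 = 220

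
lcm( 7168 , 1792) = 7168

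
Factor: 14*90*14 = 2^3 * 3^2 *5^1 * 7^2=17640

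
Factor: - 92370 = - 2^1 *3^1*5^1*3079^1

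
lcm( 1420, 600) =42600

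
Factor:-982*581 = - 2^1*7^1 * 83^1*491^1= - 570542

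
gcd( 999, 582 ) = 3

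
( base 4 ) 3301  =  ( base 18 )d7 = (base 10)241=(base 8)361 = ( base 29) 89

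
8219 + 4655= 12874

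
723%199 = 126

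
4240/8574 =2120/4287 = 0.49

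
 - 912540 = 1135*( - 804 ) 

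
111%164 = 111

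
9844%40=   4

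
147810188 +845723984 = 993534172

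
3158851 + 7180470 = 10339321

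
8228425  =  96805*85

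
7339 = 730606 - 723267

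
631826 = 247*2558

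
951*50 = 47550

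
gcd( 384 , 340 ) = 4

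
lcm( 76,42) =1596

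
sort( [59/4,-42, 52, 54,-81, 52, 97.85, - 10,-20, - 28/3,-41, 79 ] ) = [-81, - 42,  -  41, - 20, - 10 , - 28/3, 59/4, 52,  52, 54 , 79,  97.85]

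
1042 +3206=4248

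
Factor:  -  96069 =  - 3^1*31^1*1033^1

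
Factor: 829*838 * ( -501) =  - 2^1*3^1* 167^1 * 419^1*829^1 = -348045702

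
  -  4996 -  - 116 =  - 4880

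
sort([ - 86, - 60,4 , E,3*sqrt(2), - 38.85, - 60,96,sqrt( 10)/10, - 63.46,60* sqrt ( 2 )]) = [ - 86,- 63.46,  -  60, - 60, - 38.85,sqrt (10)/10, E,4,3 *sqrt(2 ),60*sqrt( 2),96 ]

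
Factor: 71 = 71^1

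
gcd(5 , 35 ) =5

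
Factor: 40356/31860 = 3^(- 1 )*5^( - 1)*19^1 = 19/15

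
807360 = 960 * 841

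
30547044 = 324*94281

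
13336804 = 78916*169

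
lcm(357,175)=8925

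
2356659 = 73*32283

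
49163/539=91 + 114/539=91.21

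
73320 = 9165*8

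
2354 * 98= 230692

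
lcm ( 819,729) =66339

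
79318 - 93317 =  - 13999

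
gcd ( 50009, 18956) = 1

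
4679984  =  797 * 5872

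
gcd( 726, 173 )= 1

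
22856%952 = 8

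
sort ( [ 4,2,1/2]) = [1/2, 2,4 ]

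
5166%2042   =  1082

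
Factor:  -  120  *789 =-94680 = - 2^3 * 3^2*5^1*263^1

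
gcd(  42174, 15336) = 3834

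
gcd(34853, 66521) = 91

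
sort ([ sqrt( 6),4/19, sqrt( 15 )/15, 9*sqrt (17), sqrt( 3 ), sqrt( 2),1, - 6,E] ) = [ - 6, 4/19, sqrt( 15 )/15 , 1,sqrt(2 ), sqrt(3),sqrt( 6),E,9*sqrt (17)]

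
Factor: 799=17^1 *47^1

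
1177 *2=2354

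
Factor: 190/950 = 5^( - 1) = 1/5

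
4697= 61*77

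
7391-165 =7226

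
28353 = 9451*3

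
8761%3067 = 2627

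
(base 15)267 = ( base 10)547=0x223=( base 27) k7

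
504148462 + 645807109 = 1149955571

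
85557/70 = 85557/70 =1222.24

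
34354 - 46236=-11882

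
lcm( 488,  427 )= 3416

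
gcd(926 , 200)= 2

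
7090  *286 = 2027740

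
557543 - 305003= 252540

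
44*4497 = 197868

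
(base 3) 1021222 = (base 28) 15K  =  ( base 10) 944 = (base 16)3b0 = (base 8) 1660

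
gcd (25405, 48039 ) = 1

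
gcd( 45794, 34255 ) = 1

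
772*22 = 16984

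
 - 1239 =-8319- - 7080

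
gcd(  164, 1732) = 4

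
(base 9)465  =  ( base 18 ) 135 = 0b101111111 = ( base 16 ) 17F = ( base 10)383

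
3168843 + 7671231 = 10840074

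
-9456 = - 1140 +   -  8316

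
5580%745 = 365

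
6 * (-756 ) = -4536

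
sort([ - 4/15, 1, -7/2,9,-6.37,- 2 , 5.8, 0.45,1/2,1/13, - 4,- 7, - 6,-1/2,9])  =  [ - 7, - 6.37 , - 6, - 4, - 7/2, - 2, - 1/2 , - 4/15,1/13,0.45,1/2, 1, 5.8,9,9 ] 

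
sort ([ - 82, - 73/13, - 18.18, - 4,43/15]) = [- 82  , - 18.18, - 73/13, - 4, 43/15 ] 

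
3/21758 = 3/21758= 0.00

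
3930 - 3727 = 203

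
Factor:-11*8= - 88=- 2^3 * 11^1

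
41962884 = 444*94511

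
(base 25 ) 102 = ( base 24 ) 123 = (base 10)627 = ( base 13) 393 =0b1001110011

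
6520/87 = 6520/87 = 74.94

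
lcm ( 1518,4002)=44022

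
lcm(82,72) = 2952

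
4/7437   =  4/7437 = 0.00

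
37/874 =37/874=0.04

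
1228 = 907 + 321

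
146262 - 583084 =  - 436822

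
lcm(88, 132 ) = 264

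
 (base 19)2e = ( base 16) 34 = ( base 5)202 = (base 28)1O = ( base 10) 52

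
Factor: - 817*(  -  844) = 689548=2^2*19^1 * 43^1*211^1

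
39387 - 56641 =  - 17254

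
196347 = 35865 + 160482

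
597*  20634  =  12318498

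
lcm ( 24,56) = 168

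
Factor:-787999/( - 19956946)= 2^(  -  1) *17^( - 1)*607^ (-1)*967^( - 1 )*787999^1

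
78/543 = 26/181 = 0.14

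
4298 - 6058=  - 1760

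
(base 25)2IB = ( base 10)1711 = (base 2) 11010101111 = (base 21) 3ia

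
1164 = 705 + 459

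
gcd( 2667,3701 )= 1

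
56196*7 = 393372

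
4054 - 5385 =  - 1331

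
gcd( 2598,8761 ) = 1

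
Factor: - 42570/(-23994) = 55/31=5^1*11^1*31^( -1) 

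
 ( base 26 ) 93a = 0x181C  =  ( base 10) 6172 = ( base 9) 8417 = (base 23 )BF8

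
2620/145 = 18+2/29 =18.07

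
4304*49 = 210896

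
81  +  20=101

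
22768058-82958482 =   -  60190424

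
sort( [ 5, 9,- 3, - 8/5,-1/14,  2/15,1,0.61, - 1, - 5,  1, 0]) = [ - 5, - 3, - 8/5  , - 1, -1/14 , 0,  2/15 , 0.61, 1,1 , 5,9]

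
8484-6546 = 1938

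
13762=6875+6887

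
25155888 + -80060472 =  - 54904584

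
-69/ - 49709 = 69/49709= 0.00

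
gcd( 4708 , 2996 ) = 428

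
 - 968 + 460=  - 508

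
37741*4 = 150964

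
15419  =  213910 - 198491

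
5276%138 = 32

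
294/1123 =294/1123 = 0.26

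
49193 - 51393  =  -2200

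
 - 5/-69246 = 5/69246 =0.00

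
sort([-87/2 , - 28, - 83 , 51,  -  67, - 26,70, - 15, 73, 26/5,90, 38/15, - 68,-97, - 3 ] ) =[ - 97, - 83, - 68, - 67, - 87/2, -28, - 26 , - 15, - 3,38/15, 26/5,51,70,73,90]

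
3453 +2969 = 6422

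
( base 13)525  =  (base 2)1101101100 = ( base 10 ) 876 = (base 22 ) 1hi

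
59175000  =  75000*789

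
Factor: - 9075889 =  - 9075889^1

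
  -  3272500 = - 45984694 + 42712194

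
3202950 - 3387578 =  - 184628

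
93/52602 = 31/17534 = 0.00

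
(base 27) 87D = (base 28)7je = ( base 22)ca6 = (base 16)1792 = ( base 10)6034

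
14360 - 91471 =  - 77111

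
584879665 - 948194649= - 363314984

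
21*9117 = 191457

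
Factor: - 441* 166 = -2^1* 3^2*7^2 * 83^1 = - 73206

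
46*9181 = 422326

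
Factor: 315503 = 17^1 * 67^1* 277^1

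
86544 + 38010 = 124554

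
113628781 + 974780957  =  1088409738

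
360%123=114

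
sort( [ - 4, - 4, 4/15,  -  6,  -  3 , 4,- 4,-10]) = [ -10, - 6,-4 , - 4, - 4, -3,4/15, 4 ]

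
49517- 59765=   -  10248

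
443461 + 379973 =823434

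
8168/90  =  90 + 34/45 = 90.76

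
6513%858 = 507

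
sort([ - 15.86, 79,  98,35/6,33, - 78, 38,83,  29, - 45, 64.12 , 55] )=[ - 78, - 45, - 15.86,35/6,29,33,38,55,64.12 , 79 , 83,98 ] 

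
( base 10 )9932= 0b10011011001100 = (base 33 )93W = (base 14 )3896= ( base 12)58B8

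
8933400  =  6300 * 1418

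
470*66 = 31020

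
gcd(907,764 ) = 1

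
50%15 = 5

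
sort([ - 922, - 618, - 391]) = [ - 922, - 618, - 391] 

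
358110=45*7958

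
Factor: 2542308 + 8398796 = 10941104 =2^4* 683819^1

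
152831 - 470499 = - 317668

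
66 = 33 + 33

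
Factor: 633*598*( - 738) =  - 2^2*3^3*13^1 * 23^1*41^1*211^1 = - 279358092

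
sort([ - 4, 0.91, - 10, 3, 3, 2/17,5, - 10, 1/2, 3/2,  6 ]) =[ - 10, - 10 , - 4, 2/17, 1/2 , 0.91, 3/2,3, 3, 5, 6]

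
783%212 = 147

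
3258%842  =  732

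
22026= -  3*( - 7342 )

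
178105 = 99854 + 78251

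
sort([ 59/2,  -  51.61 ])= [ - 51.61, 59/2]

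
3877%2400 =1477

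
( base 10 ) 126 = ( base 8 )176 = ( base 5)1001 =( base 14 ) 90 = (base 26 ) 4M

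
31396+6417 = 37813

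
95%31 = 2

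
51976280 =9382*5540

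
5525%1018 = 435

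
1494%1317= 177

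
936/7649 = 936/7649 = 0.12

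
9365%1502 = 353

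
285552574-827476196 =-541923622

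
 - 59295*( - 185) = 10969575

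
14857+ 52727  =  67584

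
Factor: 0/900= 0^1  =  0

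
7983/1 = 7983= 7983.00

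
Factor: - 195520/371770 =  - 2^5 * 7^( - 1)*13^1*113^( - 1 ) = - 416/791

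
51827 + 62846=114673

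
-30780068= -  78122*394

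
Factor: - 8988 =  -2^2*3^1*7^1*107^1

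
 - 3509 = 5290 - 8799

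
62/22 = 31/11= 2.82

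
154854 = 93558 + 61296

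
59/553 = 59/553 = 0.11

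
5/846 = 5/846  =  0.01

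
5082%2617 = 2465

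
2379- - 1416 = 3795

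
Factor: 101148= 2^2*3^1*8429^1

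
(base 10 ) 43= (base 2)101011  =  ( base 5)133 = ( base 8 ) 53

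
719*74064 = 53252016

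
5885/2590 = 1177/518  =  2.27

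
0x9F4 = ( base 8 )4764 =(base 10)2548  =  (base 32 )2FK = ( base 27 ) 3DA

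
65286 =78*837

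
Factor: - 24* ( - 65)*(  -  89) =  - 2^3 * 3^1 * 5^1 * 13^1*89^1= - 138840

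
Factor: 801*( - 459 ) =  - 3^5*17^1*89^1 = - 367659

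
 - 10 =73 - 83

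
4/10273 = 4/10273 = 0.00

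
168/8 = 21 = 21.00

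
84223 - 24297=59926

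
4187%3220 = 967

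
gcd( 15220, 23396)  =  4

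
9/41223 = 3/13741 = 0.00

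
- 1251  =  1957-3208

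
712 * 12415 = 8839480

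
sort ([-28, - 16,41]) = [-28,-16, 41 ]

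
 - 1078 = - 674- 404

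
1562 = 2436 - 874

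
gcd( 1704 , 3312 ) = 24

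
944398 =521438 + 422960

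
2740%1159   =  422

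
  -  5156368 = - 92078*56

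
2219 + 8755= 10974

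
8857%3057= 2743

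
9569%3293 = 2983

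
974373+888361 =1862734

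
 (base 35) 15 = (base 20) 20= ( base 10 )40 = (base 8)50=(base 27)1D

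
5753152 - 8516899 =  - 2763747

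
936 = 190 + 746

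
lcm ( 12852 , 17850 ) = 321300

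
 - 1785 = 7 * ( - 255)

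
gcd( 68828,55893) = 1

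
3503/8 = 3503/8  =  437.88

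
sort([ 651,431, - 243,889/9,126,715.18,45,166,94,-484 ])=[ - 484,  -  243, 45,94,889/9,126,166,  431 , 651 , 715.18]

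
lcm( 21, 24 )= 168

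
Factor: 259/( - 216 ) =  - 2^( - 3)*3^( - 3 ) * 7^1*37^1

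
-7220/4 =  - 1805= - 1805.00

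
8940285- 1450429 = 7489856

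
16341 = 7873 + 8468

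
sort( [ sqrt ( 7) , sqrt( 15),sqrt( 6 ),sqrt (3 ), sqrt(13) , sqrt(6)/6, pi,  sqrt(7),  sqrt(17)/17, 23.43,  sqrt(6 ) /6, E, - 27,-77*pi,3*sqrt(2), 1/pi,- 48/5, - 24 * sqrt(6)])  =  [ - 77*pi,  -  24*sqrt (6 ), - 27, - 48/5, sqrt (17)/17,  1/pi, sqrt(6)/6,sqrt(6 ) /6, sqrt(3 ),sqrt(6 ),sqrt( 7),  sqrt ( 7), E,  pi, sqrt( 13), sqrt(15),3*sqrt(2), 23.43 ] 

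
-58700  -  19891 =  - 78591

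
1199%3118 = 1199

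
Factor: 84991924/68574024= 21247981/17143506 = 2^ (  -  1 )*3^( -2)*29^1*37^(-1)*25741^( - 1)*732689^1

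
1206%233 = 41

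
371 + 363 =734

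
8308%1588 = 368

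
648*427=276696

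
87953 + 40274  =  128227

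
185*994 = 183890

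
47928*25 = 1198200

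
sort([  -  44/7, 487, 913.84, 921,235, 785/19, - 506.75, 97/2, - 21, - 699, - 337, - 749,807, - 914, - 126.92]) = [ - 914,  -  749, - 699, - 506.75, - 337,- 126.92, - 21, - 44/7, 785/19, 97/2 , 235 , 487,807 , 913.84, 921]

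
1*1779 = 1779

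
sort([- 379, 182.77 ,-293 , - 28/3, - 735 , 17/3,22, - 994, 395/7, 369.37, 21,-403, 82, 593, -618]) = [- 994, - 735, - 618, - 403, - 379, - 293, - 28/3, 17/3 , 21,22,395/7,82,182.77, 369.37, 593 ]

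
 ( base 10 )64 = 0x40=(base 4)1000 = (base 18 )3a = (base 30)24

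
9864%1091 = 45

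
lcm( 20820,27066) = 270660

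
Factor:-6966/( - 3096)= 9/4 = 2^(  -  2)*3^2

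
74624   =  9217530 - 9142906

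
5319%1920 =1479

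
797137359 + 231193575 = 1028330934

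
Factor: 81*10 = 810 = 2^1*3^4*5^1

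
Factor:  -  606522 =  -2^1*3^1*7^2 * 2063^1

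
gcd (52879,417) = 1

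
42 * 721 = 30282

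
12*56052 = 672624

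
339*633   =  214587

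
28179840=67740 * 416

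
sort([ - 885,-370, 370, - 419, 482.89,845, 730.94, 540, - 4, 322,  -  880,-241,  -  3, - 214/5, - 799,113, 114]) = [ - 885, -880, - 799,  -  419,  -  370 ,  -  241,  -  214/5,- 4,  -  3,113, 114, 322 , 370, 482.89, 540,730.94, 845 ]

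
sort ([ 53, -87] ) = [-87 , 53 ]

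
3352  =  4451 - 1099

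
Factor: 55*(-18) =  -990 = -2^1*3^2*5^1* 11^1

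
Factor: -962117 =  -13^2  *5693^1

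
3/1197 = 1/399 = 0.00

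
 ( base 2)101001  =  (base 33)18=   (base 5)131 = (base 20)21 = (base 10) 41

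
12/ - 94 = -6/47 = -  0.13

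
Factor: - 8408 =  - 2^3*1051^1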